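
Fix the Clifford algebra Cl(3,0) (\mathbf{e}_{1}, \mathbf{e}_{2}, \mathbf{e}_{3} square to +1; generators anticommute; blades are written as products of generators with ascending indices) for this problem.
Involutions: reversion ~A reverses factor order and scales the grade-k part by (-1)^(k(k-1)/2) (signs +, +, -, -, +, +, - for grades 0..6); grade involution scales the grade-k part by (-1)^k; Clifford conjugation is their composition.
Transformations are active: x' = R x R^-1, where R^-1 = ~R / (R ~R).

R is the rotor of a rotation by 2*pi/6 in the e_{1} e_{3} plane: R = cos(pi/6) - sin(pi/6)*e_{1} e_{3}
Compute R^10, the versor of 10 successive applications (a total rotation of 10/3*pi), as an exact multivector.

Rotor phase runs at HALF the rotation angle; powers of one rotor simply add phase, so after 10 steps in e_{1} e_{3} the phase is 10*pi/6 = \frac{5 \pi}{3} and R^10 = cos(\frac{5 \pi}{3}) - sin(\frac{5 \pi}{3})*e_{1} e_{3}.
cos(\frac{5 \pi}{3}) = \frac{1}{2} and sin(\frac{5 \pi}{3}) = - \frac{\sqrt{3}}{2}, so R^10 = \frac{1}{2} + \frac{\sqrt{3}}{2} e_{1} e_{3}. The net rotation is 4/3*pi (after discarding 1 full turn, each of which contributes a factor -1 to the rotor); the rotor keeps the half-angle phase exactly.
Answer: \frac{1}{2} + \frac{\sqrt{3}}{2} e_{1} e_{3}


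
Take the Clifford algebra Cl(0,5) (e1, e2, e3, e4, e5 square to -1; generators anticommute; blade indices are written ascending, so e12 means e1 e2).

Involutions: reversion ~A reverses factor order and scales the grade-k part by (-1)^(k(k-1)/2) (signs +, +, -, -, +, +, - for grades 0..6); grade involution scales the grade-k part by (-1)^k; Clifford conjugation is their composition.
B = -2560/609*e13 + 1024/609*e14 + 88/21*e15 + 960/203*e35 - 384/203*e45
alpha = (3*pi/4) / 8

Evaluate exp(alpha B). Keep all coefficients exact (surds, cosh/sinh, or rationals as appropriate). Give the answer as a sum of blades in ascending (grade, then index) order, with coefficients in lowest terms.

B^2 term by term: the squares give (-2560/609)^2*(e13)^2 + (1024/609)^2*(e14)^2 + (88/21)^2*(e15)^2 + (960/203)^2*(e35)^2 + (-384/203)^2*(e45)^2 = 6553600/370881*(-1) + 1048576/370881*(-1) + 7744/441*(-1) + 921600/41209*(-1) + 147456/41209*(-1) = -64 (each basis 2-blade squares to minus the product of its generators' squares); cross terms between blades sharing an index anticommute and cancel; the commuting (index-disjoint) pairs give grade-4 terms 2*c*c'*(blade product), which cancel blade by blade — e1345: 655360/41209 - 655360/41209 = 0 — confirming B is simple. So B^2 = -64.
B^2 = -64 — the series telescopes trigonometrically here: l = 8, alpha*l = 3*pi/4, so exp(alpha B) = cos(3*pi/4) + (sin(3*pi/4)/8)*B = -sqrt(2)/2 + (sqrt(2)/16)*B.
Answer: -sqrt(2)/2 - 160*sqrt(2)/609*e13 + 64*sqrt(2)/609*e14 + 11*sqrt(2)/42*e15 + 60*sqrt(2)/203*e35 - 24*sqrt(2)/203*e45


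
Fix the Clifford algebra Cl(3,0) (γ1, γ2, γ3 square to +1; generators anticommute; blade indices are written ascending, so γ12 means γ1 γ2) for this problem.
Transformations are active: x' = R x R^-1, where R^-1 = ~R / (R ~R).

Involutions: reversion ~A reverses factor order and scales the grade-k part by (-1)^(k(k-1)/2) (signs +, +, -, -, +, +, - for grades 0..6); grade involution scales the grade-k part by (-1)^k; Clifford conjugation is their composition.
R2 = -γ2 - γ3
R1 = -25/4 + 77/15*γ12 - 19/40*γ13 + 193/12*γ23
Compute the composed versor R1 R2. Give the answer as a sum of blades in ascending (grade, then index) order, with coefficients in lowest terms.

Distribute over the terms of R2 (each basis-blade product reordered to ascending indices, repeated generators contracted through their squares):
R1 (-γ2) = -77/15*γ1 + 25/4*γ2 + 193/12*γ3 - 19/40*γ123
R1 (-γ3) = 19/40*γ1 - 193/12*γ2 + 25/4*γ3 - 77/15*γ123
Summing the partial products and collecting blades:
Answer: -559/120*γ1 - 59/6*γ2 + 67/3*γ3 - 673/120*γ123


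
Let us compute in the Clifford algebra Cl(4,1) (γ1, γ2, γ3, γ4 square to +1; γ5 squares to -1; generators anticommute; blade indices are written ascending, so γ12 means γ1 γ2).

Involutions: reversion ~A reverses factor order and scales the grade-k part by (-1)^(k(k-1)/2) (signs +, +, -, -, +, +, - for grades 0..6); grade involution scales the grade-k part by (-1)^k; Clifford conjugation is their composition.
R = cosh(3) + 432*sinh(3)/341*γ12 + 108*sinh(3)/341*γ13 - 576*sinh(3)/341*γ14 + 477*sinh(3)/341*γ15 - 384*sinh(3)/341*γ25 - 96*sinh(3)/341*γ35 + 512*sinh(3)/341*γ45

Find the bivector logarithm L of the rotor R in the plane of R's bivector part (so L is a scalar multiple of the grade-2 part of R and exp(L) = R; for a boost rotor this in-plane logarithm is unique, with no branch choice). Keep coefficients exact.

The scalar part of R is cosh(3), giving the rapidity magnitude (cosh is even); the bivector part supplies orientation, its quotient by sinh of the rapidity is the plane, and L = rapidity * plane — unique in that plane, since flipping both signs leaves L unchanged.
Concretely: cosh(rapidity) = cosh(3) gives rapidity = ±3, and since rapidity/sinh(rapidity) is even the sign is immaterial: L = (rapidity/sinh(rapidity)) * <R>_2 = (3/sinh(3)) * <R>_2.
Answer: 1296/341*γ12 + 324/341*γ13 - 1728/341*γ14 + 1431/341*γ15 - 1152/341*γ25 - 288/341*γ35 + 1536/341*γ45


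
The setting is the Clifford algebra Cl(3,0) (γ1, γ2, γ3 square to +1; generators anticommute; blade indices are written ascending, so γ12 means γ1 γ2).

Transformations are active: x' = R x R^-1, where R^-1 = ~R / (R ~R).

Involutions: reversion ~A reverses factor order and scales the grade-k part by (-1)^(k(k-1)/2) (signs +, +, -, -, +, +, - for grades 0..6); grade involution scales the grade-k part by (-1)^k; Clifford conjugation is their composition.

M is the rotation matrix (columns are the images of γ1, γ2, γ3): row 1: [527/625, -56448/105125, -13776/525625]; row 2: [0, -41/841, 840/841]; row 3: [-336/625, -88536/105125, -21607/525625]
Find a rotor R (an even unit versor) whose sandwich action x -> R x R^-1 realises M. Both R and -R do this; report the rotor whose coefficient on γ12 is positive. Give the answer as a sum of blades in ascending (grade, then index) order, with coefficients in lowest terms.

Method: write R = a + b12*γ12 + b13*γ13 + b23*γ23 with a^2 + b12^2 + b13^2 + b23^2 = 1 (so R^-1 = ~R). Expanding the columns R e_j ~R gives tr M = 4a^2 - 1 and, from the antisymmetric part, M21 - M12 = -4a*b12, M13 - M31 = 4a*b13, M32 - M23 = -4a*b23.
Here tr M = 15839/21025, so a^2 = (1 + tr M)/4 = 9216/21025 and a = ±96/145. Taking a = 96/145: M21 - M12 = 56448/105125, M13 - M31 = 10752/21025, M32 - M23 = -193536/105125, giving b12 = -147/725, b13 = 28/145, b23 = 504/725, i.e. R = 96/145 - 147/725*γ12 + 28/145*γ13 + 504/725*γ23.
Its γ12 coefficient is negative, so report the other preimage -R.
Answer: -96/145 + 147/725*γ12 - 28/145*γ13 - 504/725*γ23. Uniqueness: Spin(3) -> SO(3) maps R and -R to the same rotation of trace 15839/21025; fixing the sign of the γ12 coefficient removes the ambiguity.


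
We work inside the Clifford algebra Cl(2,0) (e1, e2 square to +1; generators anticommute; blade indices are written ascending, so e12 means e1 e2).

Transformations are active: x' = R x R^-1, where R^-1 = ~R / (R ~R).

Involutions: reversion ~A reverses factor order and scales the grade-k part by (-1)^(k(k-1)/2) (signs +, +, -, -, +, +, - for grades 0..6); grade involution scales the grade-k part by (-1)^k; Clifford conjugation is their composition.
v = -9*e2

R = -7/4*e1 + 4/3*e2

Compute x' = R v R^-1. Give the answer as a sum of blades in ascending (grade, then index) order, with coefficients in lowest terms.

~R = -7/4*e1 + 4/3*e2, and R ~R = 697/144, so R^-1 = ~R / (697/144).
R v = -12 + 63/4*e12
Answer: 6048/697*e1 + 1665/697*e2


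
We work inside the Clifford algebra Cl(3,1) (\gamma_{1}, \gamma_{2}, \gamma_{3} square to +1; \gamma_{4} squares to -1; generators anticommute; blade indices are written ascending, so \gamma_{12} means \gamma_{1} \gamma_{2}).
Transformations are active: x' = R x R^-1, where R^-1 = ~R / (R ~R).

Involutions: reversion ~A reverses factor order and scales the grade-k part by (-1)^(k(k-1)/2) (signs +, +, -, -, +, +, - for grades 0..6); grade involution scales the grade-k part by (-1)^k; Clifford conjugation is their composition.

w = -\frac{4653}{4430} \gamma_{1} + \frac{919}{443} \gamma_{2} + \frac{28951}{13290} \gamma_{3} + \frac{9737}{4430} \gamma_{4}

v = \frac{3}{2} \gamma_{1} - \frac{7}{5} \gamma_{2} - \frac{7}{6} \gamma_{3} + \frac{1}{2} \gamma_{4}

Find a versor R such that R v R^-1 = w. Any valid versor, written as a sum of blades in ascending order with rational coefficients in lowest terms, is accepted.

R = v + w = \frac{996}{2215} \gamma_{1} + \frac{1494}{2215} \gamma_{2} + \frac{2241}{2215} \gamma_{3} + \frac{5976}{2215} \gamma_{4} works: the equal norms (\frac{4789}{900}) guarantee its sandwich swaps v into w.
Answer: \frac{996}{2215} \gamma_{1} + \frac{1494}{2215} \gamma_{2} + \frac{2241}{2215} \gamma_{3} + \frac{5976}{2215} \gamma_{4}


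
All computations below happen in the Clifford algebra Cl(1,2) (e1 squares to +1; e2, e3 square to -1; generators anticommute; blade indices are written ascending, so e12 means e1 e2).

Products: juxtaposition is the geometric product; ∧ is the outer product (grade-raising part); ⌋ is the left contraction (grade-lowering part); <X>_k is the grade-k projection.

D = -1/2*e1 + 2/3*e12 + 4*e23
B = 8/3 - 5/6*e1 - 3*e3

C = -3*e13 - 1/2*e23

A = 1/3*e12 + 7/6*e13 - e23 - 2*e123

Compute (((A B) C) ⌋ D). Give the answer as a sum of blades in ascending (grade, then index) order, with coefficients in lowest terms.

step 1: 7/2*e1 - 49/18*e2 + 35/36*e3 - 46/9*e12 + 28/9*e13 - e23 - 11/2*e123
step 2: -59/6 - 17/3*e1 - 1223/72*e2 - 427/36*e3 - 41/9*e12 - 23/9*e13 - 46/3*e23 - 119/12*e123
step 3: 3301/54 - 173/27*e1 - 461/9*e2 + 1223/18*e3 - 59/9*e12 - 118/3*e23
Answer: 3301/54 - 173/27*e1 - 461/9*e2 + 1223/18*e3 - 59/9*e12 - 118/3*e23


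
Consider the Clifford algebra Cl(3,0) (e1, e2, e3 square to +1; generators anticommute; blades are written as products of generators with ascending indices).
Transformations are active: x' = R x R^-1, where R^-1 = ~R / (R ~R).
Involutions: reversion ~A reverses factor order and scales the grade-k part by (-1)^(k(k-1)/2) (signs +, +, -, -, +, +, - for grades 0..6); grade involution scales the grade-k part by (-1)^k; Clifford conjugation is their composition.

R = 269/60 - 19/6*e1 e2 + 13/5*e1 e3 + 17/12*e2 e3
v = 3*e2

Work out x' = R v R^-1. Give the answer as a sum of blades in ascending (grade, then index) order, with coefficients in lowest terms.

~R = 269/60 + 19/6*e1 e2 - 13/5*e1 e3 - 17/12*e2 e3, and R ~R = 7779/200, so R^-1 = ~R / (7779/200).
R v = -19/2*e1 + 269/20*e2 - 17/4*e3 - 39/5*e1 e2 e3
Answer: -64370/23337*e1 + 26686/23337*e2 + 6775/23337*e3


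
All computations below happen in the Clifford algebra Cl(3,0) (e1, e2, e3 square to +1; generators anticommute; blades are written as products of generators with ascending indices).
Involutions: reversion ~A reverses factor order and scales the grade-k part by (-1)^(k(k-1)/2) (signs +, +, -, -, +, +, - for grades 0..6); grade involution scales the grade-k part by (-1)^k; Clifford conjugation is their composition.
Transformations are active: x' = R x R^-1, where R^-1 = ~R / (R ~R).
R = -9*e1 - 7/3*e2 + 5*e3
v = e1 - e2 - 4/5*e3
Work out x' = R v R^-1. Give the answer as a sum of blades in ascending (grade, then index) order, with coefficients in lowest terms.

~R = -9*e1 - 7/3*e2 + 5*e3, and R ~R = 1003/9, so R^-1 = ~R / (1003/9).
R v = -32/3 + 34/3*e1 e2 + 11/5*e1 e3 + 103/15*e2 e3
Answer: 725/1003*e1 + 1451/1003*e2 - 788/5015*e3


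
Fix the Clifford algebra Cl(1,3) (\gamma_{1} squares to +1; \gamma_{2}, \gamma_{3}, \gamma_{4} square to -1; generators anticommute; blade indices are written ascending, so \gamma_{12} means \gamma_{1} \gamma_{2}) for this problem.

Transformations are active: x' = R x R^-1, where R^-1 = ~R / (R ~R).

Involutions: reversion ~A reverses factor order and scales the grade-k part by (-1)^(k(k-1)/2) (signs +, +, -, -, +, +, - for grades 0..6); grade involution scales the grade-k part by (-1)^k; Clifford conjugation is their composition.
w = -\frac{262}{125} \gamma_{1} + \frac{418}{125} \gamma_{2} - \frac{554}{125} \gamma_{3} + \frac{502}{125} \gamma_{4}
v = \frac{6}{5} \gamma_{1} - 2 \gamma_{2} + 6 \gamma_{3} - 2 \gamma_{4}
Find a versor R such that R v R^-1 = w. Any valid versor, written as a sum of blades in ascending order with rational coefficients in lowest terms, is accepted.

A norm check does it: q(v) = q(w) = -\frac{1064}{25}, hence R = v + w = -\frac{112}{125} \gamma_{1} + \frac{168}{125} \gamma_{2} + \frac{196}{125} \gamma_{3} + \frac{252}{125} \gamma_{4} realises the map — parallel part kept, (v - w)/2 negated, v carried to w.
Answer: -\frac{112}{125} \gamma_{1} + \frac{168}{125} \gamma_{2} + \frac{196}{125} \gamma_{3} + \frac{252}{125} \gamma_{4}


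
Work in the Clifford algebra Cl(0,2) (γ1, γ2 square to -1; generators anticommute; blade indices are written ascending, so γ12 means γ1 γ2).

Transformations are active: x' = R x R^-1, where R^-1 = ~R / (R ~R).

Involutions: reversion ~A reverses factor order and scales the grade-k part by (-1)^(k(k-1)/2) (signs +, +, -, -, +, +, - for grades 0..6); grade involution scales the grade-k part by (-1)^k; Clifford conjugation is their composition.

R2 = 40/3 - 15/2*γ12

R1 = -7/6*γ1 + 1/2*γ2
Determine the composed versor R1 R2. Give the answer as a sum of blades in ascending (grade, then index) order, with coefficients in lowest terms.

Distribute over the terms of R1 (each basis-blade product reordered to ascending indices, repeated generators contracted through their squares):
(-7/6*γ1) R2 = -140/9*γ1 - 35/4*γ2
(1/2*γ2) R2 = -15/4*γ1 + 20/3*γ2
Summing the partial products and collecting blades:
Answer: -695/36*γ1 - 25/12*γ2


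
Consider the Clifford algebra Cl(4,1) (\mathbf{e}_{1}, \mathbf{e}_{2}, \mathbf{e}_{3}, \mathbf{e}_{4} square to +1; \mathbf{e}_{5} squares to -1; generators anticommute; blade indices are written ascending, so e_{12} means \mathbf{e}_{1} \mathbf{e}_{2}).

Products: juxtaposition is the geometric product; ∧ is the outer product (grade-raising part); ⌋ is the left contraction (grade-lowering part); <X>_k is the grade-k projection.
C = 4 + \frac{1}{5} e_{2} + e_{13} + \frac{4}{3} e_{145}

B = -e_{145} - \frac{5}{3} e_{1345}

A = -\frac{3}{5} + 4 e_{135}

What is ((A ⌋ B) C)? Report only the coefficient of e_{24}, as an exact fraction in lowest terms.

step 1: \frac{20}{3} e_{4} + \frac{3}{5} e_{145} + e_{1345}
step 2: \frac{4}{5} - \frac{4}{3} e_{3} + \frac{80}{3} e_{4} - \frac{80}{9} e_{15} - \frac{4}{3} e_{24} - e_{45} + \frac{20}{3} e_{134} + \frac{12}{5} e_{145} + \frac{3}{5} e_{345} + \frac{3}{25} e_{1245} + 4 e_{1345} - \frac{1}{5} e_{12345}
Answer: -\frac{4}{3}


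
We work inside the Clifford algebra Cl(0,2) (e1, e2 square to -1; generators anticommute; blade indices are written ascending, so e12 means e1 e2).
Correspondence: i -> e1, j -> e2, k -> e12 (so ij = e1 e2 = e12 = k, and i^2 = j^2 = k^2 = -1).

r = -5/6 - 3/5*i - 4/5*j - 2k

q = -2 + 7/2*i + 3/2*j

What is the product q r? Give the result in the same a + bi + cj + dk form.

In blades: q = -2 + 7/2*e1 + 3/2*e2, r = -5/6 - 3/5*e1 - 4/5*e2 - 2*e12.
Distribute q over r term by term (generator squares from the signature, products reordered to ascending indices): (-2)*r = 5/3 + 6/5*e1 + 8/5*e2 + 4*e12; (7/2*e1)*r = 21/10 - 35/12*e1 + 7*e2 - 14/5*e12; (3/2*e2)*r = 6/5 - 3*e1 - 5/4*e2 + 9/10*e12.
Sum: 149/30 - 283/60*e1 + 147/20*e2 + 21/10*e12; translating back through the correspondence:
Answer: 149/30 - 283/60*i + 147/20*j + 21/10*k


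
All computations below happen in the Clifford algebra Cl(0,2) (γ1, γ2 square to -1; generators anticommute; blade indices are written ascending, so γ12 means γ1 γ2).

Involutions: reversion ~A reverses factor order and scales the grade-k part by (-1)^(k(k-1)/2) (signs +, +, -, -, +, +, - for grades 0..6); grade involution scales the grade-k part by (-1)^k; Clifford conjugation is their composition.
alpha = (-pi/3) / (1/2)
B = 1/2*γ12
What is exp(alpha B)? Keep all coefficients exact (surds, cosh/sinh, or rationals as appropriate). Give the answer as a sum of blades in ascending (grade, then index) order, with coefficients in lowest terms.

B^2 = (1/2)^2*(γ12)^2 = 1/4*(-1) = -1/4 (a basis 2-blade squares to minus the product of its generators' squares).
B^2 = -1/4 — the series telescopes trigonometrically here: l = 1/2, alpha*l = -pi/3, so exp(alpha B) = cos(-pi/3) + (sin(-pi/3)/(1/2))*B = 1/2 + (-sqrt(3))*B.
Answer: 1/2 - sqrt(3)/2*γ12


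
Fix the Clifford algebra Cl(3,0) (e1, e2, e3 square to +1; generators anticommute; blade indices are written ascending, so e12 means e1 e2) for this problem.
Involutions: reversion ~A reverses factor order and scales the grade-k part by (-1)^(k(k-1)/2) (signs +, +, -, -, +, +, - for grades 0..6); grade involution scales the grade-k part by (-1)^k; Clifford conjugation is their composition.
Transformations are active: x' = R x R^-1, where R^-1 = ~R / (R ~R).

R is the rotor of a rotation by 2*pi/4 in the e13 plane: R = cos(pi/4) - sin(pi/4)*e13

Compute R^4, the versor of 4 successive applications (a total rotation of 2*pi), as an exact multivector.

Rotor phase runs at HALF the rotation angle; powers of one rotor simply add phase, so after 4 steps in e13 the phase is 4*pi/4 = pi and R^4 = cos(pi) - sin(pi)*e13.
cos(pi) = -1 and sin(pi) = 0, so R^4 = -1. The total rotation 2*pi is 1 full turn, so every vector returns to itself, yet the rotor is -1, on the OTHER sheet of the double cover (an odd number of 2*pi turns).
Answer: -1


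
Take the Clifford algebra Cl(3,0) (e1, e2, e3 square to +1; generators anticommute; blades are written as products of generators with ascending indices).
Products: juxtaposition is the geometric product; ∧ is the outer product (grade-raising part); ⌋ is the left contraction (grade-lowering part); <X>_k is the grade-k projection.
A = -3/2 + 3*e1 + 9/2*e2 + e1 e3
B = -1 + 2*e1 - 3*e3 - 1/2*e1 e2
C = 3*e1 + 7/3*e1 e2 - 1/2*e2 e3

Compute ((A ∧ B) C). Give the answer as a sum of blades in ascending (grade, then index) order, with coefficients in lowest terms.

step 1: 3/2 - 6*e1 - 9/2*e2 + 9/2*e3 - 33/4*e1 e2 - 10*e1 e3 - 27/2*e2 e3
step 2: -11/2 + 15*e1 + 13*e2 + 129/4*e3 + 12*e1 e2 + 177/8*e1 e3 - 289/12*e2 e3 - 27*e1 e2 e3
Answer: -11/2 + 15*e1 + 13*e2 + 129/4*e3 + 12*e1 e2 + 177/8*e1 e3 - 289/12*e2 e3 - 27*e1 e2 e3


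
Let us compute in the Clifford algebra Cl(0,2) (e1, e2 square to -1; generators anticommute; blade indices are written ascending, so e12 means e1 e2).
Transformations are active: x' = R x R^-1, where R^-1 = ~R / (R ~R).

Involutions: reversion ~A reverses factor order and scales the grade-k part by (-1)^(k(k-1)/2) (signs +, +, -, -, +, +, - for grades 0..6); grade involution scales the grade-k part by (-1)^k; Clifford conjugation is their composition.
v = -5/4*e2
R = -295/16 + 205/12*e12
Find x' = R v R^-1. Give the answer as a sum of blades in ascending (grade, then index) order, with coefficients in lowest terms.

~R = -295/16 - 205/12*e12, and R ~R = 1455625/2304, so R^-1 = ~R / (1455625/2304).
R v = 1025/48*e1 + 1475/64*e2
Answer: -14514/11645*e1 - 4433/46580*e2


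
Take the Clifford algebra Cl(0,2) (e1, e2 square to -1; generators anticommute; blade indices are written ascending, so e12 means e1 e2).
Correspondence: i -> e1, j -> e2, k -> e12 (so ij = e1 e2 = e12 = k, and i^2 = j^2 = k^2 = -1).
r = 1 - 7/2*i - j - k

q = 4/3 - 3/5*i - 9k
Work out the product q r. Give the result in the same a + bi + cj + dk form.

In blades: q = 4/3 - 3/5*e1 - 9*e12, r = 1 - 7/2*e1 - e2 - e12.
Distribute q over r term by term (generator squares from the signature, products reordered to ascending indices): (4/3)*r = 4/3 - 14/3*e1 - 4/3*e2 - 4/3*e12; (-3/5*e1)*r = -21/10 - 3/5*e1 - 3/5*e2 + 3/5*e12; (-9*e12)*r = -9 - 9*e1 + 63/2*e2 - 9*e12.
Sum: -293/30 - 214/15*e1 + 887/30*e2 - 146/15*e12; translating back through the correspondence:
Answer: -293/30 - 214/15*i + 887/30*j - 146/15*k


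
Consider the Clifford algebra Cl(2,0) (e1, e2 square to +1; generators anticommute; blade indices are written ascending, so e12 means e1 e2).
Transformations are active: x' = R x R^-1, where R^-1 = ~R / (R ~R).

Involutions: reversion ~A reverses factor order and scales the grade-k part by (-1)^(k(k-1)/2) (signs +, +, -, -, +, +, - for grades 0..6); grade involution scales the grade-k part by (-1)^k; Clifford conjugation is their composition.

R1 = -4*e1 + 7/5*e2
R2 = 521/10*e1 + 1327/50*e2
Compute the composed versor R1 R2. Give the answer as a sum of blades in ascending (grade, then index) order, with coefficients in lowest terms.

Distribute over the terms of R1 (each basis-blade product reordered to ascending indices, repeated generators contracted through their squares):
(-4*e1) R2 = -1042/5 - 2654/25*e12
(7/5*e2) R2 = 9289/250 - 3647/50*e12
Summing the partial products and collecting blades:
Answer: -42811/250 - 1791/10*e12


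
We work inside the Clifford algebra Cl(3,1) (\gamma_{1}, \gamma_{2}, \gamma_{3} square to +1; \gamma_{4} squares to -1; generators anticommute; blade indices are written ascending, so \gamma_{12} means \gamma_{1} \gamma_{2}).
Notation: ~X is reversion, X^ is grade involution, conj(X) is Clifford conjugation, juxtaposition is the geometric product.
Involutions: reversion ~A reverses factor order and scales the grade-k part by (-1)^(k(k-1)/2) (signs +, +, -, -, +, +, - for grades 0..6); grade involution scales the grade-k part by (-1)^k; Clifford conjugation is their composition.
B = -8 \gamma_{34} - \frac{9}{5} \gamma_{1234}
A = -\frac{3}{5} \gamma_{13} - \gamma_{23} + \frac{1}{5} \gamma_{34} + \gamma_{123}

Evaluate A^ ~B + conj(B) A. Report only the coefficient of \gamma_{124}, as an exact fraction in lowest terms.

first term: \frac{8}{5} - \frac{9}{5} \gamma_{4} - \frac{9}{25} \gamma_{12} - \frac{33}{5} \gamma_{14} - \frac{173}{25} \gamma_{24} - 8 \gamma_{124}
second term: \frac{8}{5} - \frac{9}{5} \gamma_{4} - \frac{9}{25} \gamma_{12} + 3 \gamma_{14} + \frac{227}{25} \gamma_{24} - 8 \gamma_{124}
Answer: -16


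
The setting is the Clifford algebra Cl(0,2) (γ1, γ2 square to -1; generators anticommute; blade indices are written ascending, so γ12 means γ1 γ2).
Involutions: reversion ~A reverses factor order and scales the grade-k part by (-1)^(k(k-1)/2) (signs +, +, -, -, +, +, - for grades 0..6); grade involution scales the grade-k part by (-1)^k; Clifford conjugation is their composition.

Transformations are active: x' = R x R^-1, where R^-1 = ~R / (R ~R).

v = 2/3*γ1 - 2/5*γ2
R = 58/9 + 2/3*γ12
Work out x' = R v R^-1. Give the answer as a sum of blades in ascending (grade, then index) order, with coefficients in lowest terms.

~R = 58/9 - 2/3*γ12, and R ~R = 3400/81, so R^-1 = ~R / (3400/81).
R v = 616/135*γ1 - 32/15*γ2
Answer: 4682/6375*γ1 - 542/2125*γ2


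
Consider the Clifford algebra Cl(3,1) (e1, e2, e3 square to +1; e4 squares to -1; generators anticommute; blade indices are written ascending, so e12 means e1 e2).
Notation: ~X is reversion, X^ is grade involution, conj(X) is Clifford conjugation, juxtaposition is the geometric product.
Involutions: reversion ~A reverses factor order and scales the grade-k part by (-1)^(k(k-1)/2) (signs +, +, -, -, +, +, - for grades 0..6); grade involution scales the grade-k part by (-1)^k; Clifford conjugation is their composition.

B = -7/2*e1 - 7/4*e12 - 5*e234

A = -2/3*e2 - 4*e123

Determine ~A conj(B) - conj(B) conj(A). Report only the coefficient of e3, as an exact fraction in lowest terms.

first term: 7/6*e1 - 7*e3 + 7/3*e12 + 20*e14 + 14*e23 + 10/3*e34
second term: 7/6*e1 + 7*e3 + 7/3*e12 + 20*e14 - 14*e23 - 10/3*e34
Answer: -14


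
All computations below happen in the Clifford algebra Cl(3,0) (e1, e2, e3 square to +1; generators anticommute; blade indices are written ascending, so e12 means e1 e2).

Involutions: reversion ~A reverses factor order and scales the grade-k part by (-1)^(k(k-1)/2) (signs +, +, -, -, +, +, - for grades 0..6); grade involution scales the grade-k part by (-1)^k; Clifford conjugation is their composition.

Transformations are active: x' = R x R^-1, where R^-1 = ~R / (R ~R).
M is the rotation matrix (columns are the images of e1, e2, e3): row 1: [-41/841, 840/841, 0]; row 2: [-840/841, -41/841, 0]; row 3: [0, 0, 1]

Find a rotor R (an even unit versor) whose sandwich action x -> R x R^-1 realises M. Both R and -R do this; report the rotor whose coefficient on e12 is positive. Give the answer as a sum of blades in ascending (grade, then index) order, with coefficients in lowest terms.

Method: write R = a + b12*e12 + b13*e13 + b23*e23 with a^2 + b12^2 + b13^2 + b23^2 = 1 (so R^-1 = ~R). Expanding the columns R e_j ~R gives tr M = 4a^2 - 1 and, from the antisymmetric part, M21 - M12 = -4a*b12, M13 - M31 = 4a*b13, M32 - M23 = -4a*b23.
Here tr M = 759/841, so a^2 = (1 + tr M)/4 = 400/841 and a = ±20/29. Taking a = 20/29: M21 - M12 = -1680/841, M13 - M31 = 0, M32 - M23 = 0, giving b12 = 21/29, b13 = 0, b23 = 0, i.e. R = 20/29 + 21/29*e12.
Its e12 coefficient is already positive.
Answer: 20/29 + 21/29*e12. Key observation: the double cover Spin(3) -> SO(3) sends R and -R to the same matrix (trace 759/841 here), so the stated sign of the e12 coefficient is what selects one sheet.


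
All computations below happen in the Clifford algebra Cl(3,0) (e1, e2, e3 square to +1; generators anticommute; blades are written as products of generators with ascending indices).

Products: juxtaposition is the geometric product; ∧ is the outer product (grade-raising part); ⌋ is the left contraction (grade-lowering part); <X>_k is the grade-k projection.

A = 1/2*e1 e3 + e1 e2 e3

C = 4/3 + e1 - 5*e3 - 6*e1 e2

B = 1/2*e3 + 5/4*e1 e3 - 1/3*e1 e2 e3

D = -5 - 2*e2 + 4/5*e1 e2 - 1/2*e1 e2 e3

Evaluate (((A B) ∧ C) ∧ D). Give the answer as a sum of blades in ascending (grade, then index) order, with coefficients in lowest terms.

step 1: -7/24 + 1/4*e1 + 13/12*e2 + 1/2*e1 e2
step 2: -7/18 + 1/24*e1 + 13/9*e2 + 35/24*e3 + 4/3*e1 e2 - 5/4*e1 e3 - 65/12*e2 e3 - 5/2*e1 e2 e3
step 3: 35/18 - 5/24*e1 - 58/9*e2 - 175/24*e3 - 1271/180*e1 e2 + 25/4*e1 e3 + 30*e2 e3 + 409/36*e1 e2 e3
Answer: 35/18 - 5/24*e1 - 58/9*e2 - 175/24*e3 - 1271/180*e1 e2 + 25/4*e1 e3 + 30*e2 e3 + 409/36*e1 e2 e3


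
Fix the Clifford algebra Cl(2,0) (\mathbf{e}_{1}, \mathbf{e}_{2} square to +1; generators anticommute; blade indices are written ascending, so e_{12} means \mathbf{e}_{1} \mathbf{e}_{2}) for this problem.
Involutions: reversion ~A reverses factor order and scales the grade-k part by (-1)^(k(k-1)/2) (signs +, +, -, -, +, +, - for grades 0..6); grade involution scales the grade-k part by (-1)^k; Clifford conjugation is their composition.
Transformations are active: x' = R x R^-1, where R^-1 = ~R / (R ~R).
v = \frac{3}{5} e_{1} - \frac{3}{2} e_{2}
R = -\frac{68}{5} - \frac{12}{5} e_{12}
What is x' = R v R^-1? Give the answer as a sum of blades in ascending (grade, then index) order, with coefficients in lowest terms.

~R = -\frac{68}{5} + \frac{12}{5} e_{12}, and R ~R = \frac{4768}{25}, so R^-1 = ~R / (\frac{4768}{25}).
R v = -\frac{114}{25} e_{1} + \frac{546}{25} e_{2}
Answer: \frac{15}{298} e_{1} - \frac{1203}{745} e_{2}


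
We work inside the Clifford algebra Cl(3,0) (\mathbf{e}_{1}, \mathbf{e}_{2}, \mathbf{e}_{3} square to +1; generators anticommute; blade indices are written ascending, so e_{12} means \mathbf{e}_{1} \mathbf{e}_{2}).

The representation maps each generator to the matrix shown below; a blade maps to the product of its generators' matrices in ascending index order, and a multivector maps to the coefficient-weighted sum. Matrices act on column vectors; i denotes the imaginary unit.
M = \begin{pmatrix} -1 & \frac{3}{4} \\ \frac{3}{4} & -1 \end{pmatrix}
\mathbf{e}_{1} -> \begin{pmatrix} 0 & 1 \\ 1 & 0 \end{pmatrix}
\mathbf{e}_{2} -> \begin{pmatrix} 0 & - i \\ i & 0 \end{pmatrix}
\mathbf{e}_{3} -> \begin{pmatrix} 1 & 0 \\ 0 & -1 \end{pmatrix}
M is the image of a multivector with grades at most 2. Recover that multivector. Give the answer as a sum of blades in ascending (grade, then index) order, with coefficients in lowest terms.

Method: 1, rho(e_{1}), rho(e_{2}), rho(e_{3}) form a trace-orthogonal basis of the 2x2 complex matrices (tr(X Y) = 2 if X = Y, else 0), so M = m0*1 + m1*rho(e_{1}) + m2*rho(e_{2}) + m3*rho(e_{3}) with m0 = tr(M)/2 = -1, m1 = tr(M rho(e_{1}))/2 = \frac{3}{4}, m2 = tr(M rho(e_{2}))/2 = 0, m3 = tr(M rho(e_{3}))/2 = 0.
Multiplying table entries, the bivector images are rho(e_{12}) = i*rho(e_{3}), rho(e_{13}) = -i*rho(e_{2}), rho(e_{23}) = i*rho(e_{1}); with real blade coefficients the real parts of m0..m3 are the coefficients of 1, e_{1}, e_{2}, e_{3} and the imaginary parts give the bivectors (e_{23}: Im m1, e_{13}: -Im m2, e_{12}: Im m3).
Answer: -1 + \frac{3}{4} e_{1}


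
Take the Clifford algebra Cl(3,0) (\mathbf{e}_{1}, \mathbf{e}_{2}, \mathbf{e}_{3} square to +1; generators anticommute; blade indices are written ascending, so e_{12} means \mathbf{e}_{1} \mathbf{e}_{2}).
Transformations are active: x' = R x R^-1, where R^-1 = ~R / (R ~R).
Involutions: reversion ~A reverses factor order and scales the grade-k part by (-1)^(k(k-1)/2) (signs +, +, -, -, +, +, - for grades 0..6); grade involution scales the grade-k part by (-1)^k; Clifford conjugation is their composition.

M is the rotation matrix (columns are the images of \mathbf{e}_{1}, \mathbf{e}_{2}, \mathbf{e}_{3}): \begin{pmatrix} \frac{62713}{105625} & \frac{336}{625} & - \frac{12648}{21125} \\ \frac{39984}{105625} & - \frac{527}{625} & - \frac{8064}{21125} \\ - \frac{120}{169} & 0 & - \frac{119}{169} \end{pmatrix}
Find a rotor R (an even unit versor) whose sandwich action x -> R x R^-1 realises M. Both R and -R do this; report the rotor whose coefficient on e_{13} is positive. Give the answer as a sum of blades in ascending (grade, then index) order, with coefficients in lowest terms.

Method: write R = a + b12*e_{12} + b13*e_{13} + b23*e_{23} with a^2 + b12^2 + b13^2 + b23^2 = 1 (so R^-1 = ~R). Expanding the columns R e_j ~R gives tr M = 4a^2 - 1 and, from the antisymmetric part, M21 - M12 = -4a*b12, M13 - M31 = 4a*b13, M32 - M23 = -4a*b23.
Here tr M = -\frac{4029}{4225}, so a^2 = (1 + tr M)/4 = \frac{49}{4225} and a = ±\frac{7}{65}. Taking a = \frac{7}{65}: M21 - M12 = -\frac{672}{4225}, M13 - M31 = \frac{2352}{21125}, M32 - M23 = \frac{8064}{21125}, giving b12 = \frac{24}{65}, b13 = \frac{84}{325}, b23 = -\frac{288}{325}, i.e. R = \frac{7}{65} + \frac{24}{65} e_{12} + \frac{84}{325} e_{13} - \frac{288}{325} e_{23}.
Its e_{13} coefficient is already positive.
Answer: \frac{7}{65} + \frac{24}{65} e_{12} + \frac{84}{325} e_{13} - \frac{288}{325} e_{23}. Sheet selection: the two-to-one cover makes ±R indistinguishable at the matrix level (trace -\frac{4029}{4225}), so uniqueness comes from the required sign on e_{13}.


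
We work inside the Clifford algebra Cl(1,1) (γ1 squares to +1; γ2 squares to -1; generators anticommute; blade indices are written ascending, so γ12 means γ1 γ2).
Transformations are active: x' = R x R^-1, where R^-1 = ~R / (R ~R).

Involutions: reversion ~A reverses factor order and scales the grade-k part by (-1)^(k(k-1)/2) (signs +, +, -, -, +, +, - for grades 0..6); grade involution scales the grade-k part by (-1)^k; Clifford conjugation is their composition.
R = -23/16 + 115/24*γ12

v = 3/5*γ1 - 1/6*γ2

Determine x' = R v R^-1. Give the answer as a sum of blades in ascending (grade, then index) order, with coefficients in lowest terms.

~R = -23/16 - 115/24*γ12, and R ~R = -48139/2304, so R^-1 = ~R / (-48139/2304).
R v = -23/360*γ1 - 253/96*γ2
Answer: -277/455*γ1 - 107/546*γ2


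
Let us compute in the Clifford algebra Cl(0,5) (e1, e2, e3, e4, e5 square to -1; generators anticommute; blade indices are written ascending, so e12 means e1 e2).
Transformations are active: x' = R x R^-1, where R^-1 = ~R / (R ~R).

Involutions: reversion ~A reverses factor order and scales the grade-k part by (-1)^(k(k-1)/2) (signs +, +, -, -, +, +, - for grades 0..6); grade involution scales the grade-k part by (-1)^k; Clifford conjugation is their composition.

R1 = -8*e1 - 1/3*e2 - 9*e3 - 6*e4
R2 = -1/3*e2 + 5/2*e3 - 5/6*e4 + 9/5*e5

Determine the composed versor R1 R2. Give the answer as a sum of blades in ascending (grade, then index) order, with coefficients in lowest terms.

Distribute over the terms of R1 (each basis-blade product reordered to ascending indices, repeated generators contracted through their squares):
(-8*e1) R2 = 8/3*e12 - 20*e13 + 20/3*e14 - 72/5*e15
(-1/3*e2) R2 = -1/9 - 5/6*e23 + 5/18*e24 - 3/5*e25
(-9*e3) R2 = 45/2 - 3*e23 + 15/2*e34 - 81/5*e35
(-6*e4) R2 = -5 - 2*e24 + 15*e34 - 54/5*e45
Summing the partial products and collecting blades:
Answer: 313/18 + 8/3*e12 - 20*e13 + 20/3*e14 - 72/5*e15 - 23/6*e23 - 31/18*e24 - 3/5*e25 + 45/2*e34 - 81/5*e35 - 54/5*e45


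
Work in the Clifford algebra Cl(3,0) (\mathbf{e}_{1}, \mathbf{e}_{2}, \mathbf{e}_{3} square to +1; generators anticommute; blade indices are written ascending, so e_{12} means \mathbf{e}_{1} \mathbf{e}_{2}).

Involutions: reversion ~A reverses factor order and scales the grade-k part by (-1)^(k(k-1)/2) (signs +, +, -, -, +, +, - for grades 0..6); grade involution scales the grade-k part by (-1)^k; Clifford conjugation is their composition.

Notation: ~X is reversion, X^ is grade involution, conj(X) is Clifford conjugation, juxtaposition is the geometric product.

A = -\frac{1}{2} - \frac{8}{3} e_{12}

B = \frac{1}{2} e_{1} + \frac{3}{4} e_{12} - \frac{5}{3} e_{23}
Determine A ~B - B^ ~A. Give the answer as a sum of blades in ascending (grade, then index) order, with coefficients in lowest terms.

first term: -2 - \frac{1}{4} e_{1} + \frac{4}{3} e_{2} + \frac{3}{8} e_{12} - \frac{40}{9} e_{13} - \frac{5}{6} e_{23}
second term: -2 + \frac{1}{4} e_{1} - \frac{4}{3} e_{2} - \frac{3}{8} e_{12} + \frac{40}{9} e_{13} + \frac{5}{6} e_{23}
Answer: -\frac{1}{2} e_{1} + \frac{8}{3} e_{2} + \frac{3}{4} e_{12} - \frac{80}{9} e_{13} - \frac{5}{3} e_{23}


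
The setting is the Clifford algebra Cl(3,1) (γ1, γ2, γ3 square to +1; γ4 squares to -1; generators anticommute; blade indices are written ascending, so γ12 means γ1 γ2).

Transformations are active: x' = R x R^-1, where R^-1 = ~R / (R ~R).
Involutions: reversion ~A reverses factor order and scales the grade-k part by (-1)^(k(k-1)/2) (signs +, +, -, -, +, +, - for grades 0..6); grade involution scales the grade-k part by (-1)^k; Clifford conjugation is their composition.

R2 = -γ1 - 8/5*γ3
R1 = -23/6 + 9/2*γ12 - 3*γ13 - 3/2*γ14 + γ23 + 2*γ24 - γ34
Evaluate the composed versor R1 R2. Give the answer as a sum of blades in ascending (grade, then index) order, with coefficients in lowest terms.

Distribute over the terms of R2 (each basis-blade product reordered to ascending indices, repeated generators contracted through their squares):
R1 (-γ1) = 23/6*γ1 + 9/2*γ2 - 3*γ3 - 3/2*γ4 - γ123 - 2*γ124 + γ134
R1 (-8/5*γ3) = 24/5*γ1 - 8/5*γ2 + 92/15*γ3 - 8/5*γ4 - 36/5*γ123 - 12/5*γ134 + 16/5*γ234
Summing the partial products and collecting blades:
Answer: 259/30*γ1 + 29/10*γ2 + 47/15*γ3 - 31/10*γ4 - 41/5*γ123 - 2*γ124 - 7/5*γ134 + 16/5*γ234


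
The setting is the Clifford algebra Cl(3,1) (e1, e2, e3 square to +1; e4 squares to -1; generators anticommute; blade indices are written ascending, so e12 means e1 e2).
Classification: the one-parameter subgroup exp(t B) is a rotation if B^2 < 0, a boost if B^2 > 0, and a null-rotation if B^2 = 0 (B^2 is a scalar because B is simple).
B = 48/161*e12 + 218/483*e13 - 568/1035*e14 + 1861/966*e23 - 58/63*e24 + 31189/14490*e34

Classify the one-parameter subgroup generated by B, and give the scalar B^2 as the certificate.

B^2 term by term: the squares give (48/161)^2*(e12)^2 + (218/483)^2*(e13)^2 + (-568/1035)^2*(e14)^2 + (1861/966)^2*(e23)^2 + (-58/63)^2*(e24)^2 + (31189/14490)^2*(e34)^2 = 2304/25921*(-1) + 47524/233289*(-1) + 322624/1071225*(+1) + 3463321/933156*(-1) + 3364/3969*(+1) + 972753721/209960100*(+1) = 16/9 (each basis 2-blade squares to minus the product of its generators' squares); cross terms between blades sharing an index anticommute and cancel; the commuting (index-disjoint) pairs give grade-4 terms 2*c*c'*(blade product), which cancel blade by blade — e1234: 499024/388815 + 25288/30429 - 1057048/499905 = 0 — confirming B is simple. So B^2 = 16/9.
Answer: boost, certificate B^2 = 16/9. B^2 = 16/9 is basis-independent, so its sign is the whole story.


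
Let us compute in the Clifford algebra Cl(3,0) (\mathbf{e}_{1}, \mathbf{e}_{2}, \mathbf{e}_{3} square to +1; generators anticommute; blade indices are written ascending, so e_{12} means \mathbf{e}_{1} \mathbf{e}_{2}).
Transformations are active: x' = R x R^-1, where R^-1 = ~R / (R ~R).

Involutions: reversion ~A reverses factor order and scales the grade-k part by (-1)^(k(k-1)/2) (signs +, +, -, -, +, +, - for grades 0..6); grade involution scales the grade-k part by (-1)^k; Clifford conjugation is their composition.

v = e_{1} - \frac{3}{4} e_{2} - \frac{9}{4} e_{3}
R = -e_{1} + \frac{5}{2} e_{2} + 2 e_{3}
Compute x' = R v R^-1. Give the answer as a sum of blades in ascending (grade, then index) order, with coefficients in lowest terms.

~R = -e_{1} + \frac{5}{2} e_{2} + 2 e_{3}, and R ~R = \frac{45}{4}, so R^-1 = ~R / (\frac{45}{4}).
R v = -\frac{59}{8} - \frac{7}{4} e_{12} + \frac{1}{4} e_{13} - \frac{33}{8} e_{23}
Answer: \frac{14}{45} e_{1} - \frac{91}{36} e_{2} - \frac{67}{180} e_{3}


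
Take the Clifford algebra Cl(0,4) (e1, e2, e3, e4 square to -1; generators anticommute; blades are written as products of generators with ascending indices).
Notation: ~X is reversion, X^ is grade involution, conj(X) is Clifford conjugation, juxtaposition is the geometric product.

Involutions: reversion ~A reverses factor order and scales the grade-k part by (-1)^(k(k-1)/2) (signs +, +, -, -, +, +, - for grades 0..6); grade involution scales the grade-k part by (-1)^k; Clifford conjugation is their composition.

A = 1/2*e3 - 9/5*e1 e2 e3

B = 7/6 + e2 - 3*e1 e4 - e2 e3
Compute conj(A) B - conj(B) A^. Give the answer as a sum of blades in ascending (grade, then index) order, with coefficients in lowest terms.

first term: -9/5*e1 + 1/2*e2 - 7/12*e3 - 9/5*e1 e3 + 1/2*e2 e3 - 21/10*e1 e2 e3 - 3/2*e1 e3 e4 - 27/5*e2 e3 e4
second term: -9/5*e1 + 1/2*e2 - 7/12*e3 - 9/5*e1 e3 + 1/2*e2 e3 + 21/10*e1 e2 e3 + 3/2*e1 e3 e4 + 27/5*e2 e3 e4
Answer: -21/5*e1 e2 e3 - 3*e1 e3 e4 - 54/5*e2 e3 e4


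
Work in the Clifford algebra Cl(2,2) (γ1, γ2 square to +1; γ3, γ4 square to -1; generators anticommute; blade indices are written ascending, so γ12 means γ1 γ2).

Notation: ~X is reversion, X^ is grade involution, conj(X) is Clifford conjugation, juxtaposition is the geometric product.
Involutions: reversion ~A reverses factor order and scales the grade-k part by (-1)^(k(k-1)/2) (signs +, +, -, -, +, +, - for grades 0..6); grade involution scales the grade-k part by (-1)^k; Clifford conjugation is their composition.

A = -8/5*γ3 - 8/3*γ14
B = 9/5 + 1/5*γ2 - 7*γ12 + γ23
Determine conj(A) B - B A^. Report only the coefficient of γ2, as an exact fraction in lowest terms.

first term: 8/5*γ2 + 72/25*γ3 + 24/5*γ14 - 8/25*γ23 - 56/3*γ24 - 56/5*γ123 - 8/15*γ124 + 8/3*γ1234
second term: -8/5*γ2 + 72/25*γ3 - 24/5*γ14 + 8/25*γ23 - 56/3*γ24 - 56/5*γ123 + 8/15*γ124 - 8/3*γ1234
Answer: 16/5


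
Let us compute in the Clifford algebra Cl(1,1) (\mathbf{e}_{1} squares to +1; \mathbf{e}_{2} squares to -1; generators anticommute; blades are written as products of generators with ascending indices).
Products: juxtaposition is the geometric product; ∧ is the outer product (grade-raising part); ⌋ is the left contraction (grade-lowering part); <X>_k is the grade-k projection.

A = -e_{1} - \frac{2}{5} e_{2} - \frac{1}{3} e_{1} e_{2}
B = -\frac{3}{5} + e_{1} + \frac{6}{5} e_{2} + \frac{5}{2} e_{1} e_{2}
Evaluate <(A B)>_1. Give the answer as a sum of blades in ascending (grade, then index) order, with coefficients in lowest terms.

step 1: -\frac{203}{150} - \frac{289}{150} e_{2} - \frac{3}{5} e_{1} e_{2}
step 2: -\frac{289}{150} e_{2}
Answer: -\frac{289}{150} e_{2}
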